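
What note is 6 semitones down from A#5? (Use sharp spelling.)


Reasoning:
A#5: chromatic position 10 in octave 5 → absolute = 5×12 + 10 = 70
Transpose down 6: 70 - 6 = 64
64 = 5×12 + 4 → E in octave 5
Result = E5


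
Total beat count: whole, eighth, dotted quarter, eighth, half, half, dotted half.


Let's work it out.
Beat values:
  whole = 4 beats
  eighth = 0.5 beats
  dotted quarter = 1.5 beats
  eighth = 0.5 beats
  half = 2 beats
  half = 2 beats
  dotted half = 3 beats
Sum = 4 + 0.5 + 1.5 + 0.5 + 2 + 2 + 3
= 13.5 beats


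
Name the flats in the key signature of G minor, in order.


Flat minor keys: A(0), D(1), G(2), C(3), F(4), Bb(5), Eb(6), Ab(7)
G minor has 2 flats
Order of flats: Bb Eb Ab Db Gb Cb Fb → first 2: Bb, Eb
= Bb, Eb


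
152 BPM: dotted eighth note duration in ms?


Reasoning:
One quarter-note beat = 60000 / BPM = 60000 / 152 ms
Dotted eighth note = 3/4 × quarter note
Duration = 3/4 × 60000 / 152 = 45000 / 152
= 296.1 ms


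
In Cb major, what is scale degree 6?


Working:
Major scale pattern: W-W-H-W-W-W-H (2-2-1-2-2-2-1 semitones)
Starting from Cb:
  Cb + 2 semitones → Db
  Db + 2 semitones → Eb
  Eb + 1 semitone → Fb
  Fb + 2 semitones → Gb
  Gb + 2 semitones → Ab
  Ab + 2 semitones → Bb
  Bb + 1 semitone → Cb
Scale: Cb Db Eb Fb Gb Ab Bb
Degree 6 = Ab


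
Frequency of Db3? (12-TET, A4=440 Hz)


Step by step:
f = 440 × 2^(n/12) where n = semitones from A4
Db3: -20 semitones from A4
f = 440 × 2^(-20/12)
f = 138.59 Hz


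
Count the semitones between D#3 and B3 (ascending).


Reasoning:
Absolute semitone position = octave×12 + chromatic position
D#3: 3×12 + 3 = 39
B3: 3×12 + 11 = 47
Difference = 47 - 39 = 8
= 8 semitones


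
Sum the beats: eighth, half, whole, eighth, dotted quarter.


Beat values:
  eighth = 0.5 beats
  half = 2 beats
  whole = 4 beats
  eighth = 0.5 beats
  dotted quarter = 1.5 beats
Sum = 0.5 + 2 + 4 + 0.5 + 1.5
= 8.5 beats


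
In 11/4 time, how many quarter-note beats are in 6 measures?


Solution.
Time signature 11/4: the bottom number 4 means the quarter note gets one count
The top number 11 means 11 quarter-note beats per measure
Total = 11 × 6 measures
= 66 quarter-note beats


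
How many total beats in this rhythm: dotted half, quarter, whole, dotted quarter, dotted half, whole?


Step by step:
Beat values:
  dotted half = 3 beats
  quarter = 1 beat
  whole = 4 beats
  dotted quarter = 1.5 beats
  dotted half = 3 beats
  whole = 4 beats
Sum = 3 + 1 + 4 + 1.5 + 3 + 4
= 16.5 beats


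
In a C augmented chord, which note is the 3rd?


Augmented triad = root + major 3rd (4 semitones) + augmented 5th (8 semitones)
A triad on C stacks thirds, so the chord tones use letter names C-E-G
Root: C
Major 3rd above C: E
Augmented 5th above C: G#
The 3rd = E


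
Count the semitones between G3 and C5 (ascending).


Absolute semitone position = octave×12 + chromatic position
G3: 3×12 + 7 = 43
C5: 5×12 + 0 = 60
Difference = 60 - 43 = 17
= 17 semitones


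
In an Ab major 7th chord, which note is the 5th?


Working:
Major 7th chord = root + major 3rd + perfect 5th + major 7th
Seventh chords stack in thirds, so the letter names are A-C-E-G
Root: Ab
Major 3rd above Ab: C
Perfect 5th above Ab: Eb
Major 7th above Ab: G
The 5th = Eb


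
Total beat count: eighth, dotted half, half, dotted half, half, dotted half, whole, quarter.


Step by step:
Beat values:
  eighth = 0.5 beats
  dotted half = 3 beats
  half = 2 beats
  dotted half = 3 beats
  half = 2 beats
  dotted half = 3 beats
  whole = 4 beats
  quarter = 1 beat
Sum = 0.5 + 3 + 2 + 3 + 2 + 3 + 4 + 1
= 18.5 beats


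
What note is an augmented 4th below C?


Solution.
A 4th spans 4 letter names, so from C we land on G
An augmented 4th = 6 semitones below C
Spell G at that pitch: Gb
= Gb


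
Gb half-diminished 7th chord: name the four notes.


Working:
Half-diminished 7th chord = root + minor 3rd + diminished 5th + minor 7th
Seventh chords stack in thirds, so the letter names are G-B-D-F
Root: Gb
Minor 3rd above Gb: Bbb
Diminished 5th above Gb: Dbb
Minor 7th above Gb: Fb
Chord = Gb Bbb Dbb Fb


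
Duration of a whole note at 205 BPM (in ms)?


Working:
One quarter-note beat = 60000 / BPM = 60000 / 205 ms
Whole note = 4 × quarter note
Duration = 4 × 60000 / 205 = 240000 / 205
= 1170.7 ms


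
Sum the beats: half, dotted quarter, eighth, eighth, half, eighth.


Solution.
Beat values:
  half = 2 beats
  dotted quarter = 1.5 beats
  eighth = 0.5 beats
  eighth = 0.5 beats
  half = 2 beats
  eighth = 0.5 beats
Sum = 2 + 1.5 + 0.5 + 0.5 + 2 + 0.5
= 7 beats


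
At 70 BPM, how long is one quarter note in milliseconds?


Reasoning:
One quarter-note beat = 60000 / BPM = 60000 / 70 ms
Duration = 60000 / 70
= 857.1 ms


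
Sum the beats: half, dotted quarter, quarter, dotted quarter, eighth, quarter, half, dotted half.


Beat values:
  half = 2 beats
  dotted quarter = 1.5 beats
  quarter = 1 beat
  dotted quarter = 1.5 beats
  eighth = 0.5 beats
  quarter = 1 beat
  half = 2 beats
  dotted half = 3 beats
Sum = 2 + 1.5 + 1 + 1.5 + 0.5 + 1 + 2 + 3
= 12.5 beats


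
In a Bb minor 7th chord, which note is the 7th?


Minor 7th chord = root + minor 3rd + perfect 5th + minor 7th
Seventh chords stack in thirds, so the letter names are B-D-F-A
Root: Bb
Minor 3rd above Bb: Db
Perfect 5th above Bb: F
Minor 7th above Bb: Ab
The 7th = Ab


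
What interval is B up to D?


Letter names: B → D spans 3 letter names → a 3rd
Semitones: B → D = 3 half-steps
A 3rd of 3 semitones is a minor 3rd
= minor 3rd


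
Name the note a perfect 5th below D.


Step by step:
A 5th spans 5 letter names, so from D we land on G
A perfect 5th = 7 semitones below D
Spell G at that pitch: G
= G


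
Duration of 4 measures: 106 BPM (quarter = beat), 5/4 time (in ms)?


Step by step:
Quarter-note beat duration = 60000 / 106 ms
Beats per measure (5/4) = 5
One measure = 5 × 60000 / 106 = 300000 / 106 ms
4 measures = 4 × 300000 / 106 = 1200000 / 106
= 11320.8 ms


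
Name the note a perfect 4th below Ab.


A 4th spans 4 letter names, so from A we land on E
A perfect 4th = 5 semitones below Ab
Spell E at that pitch: Eb
= Eb


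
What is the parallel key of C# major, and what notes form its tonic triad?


Let's work it out.
Parallel keys share the same tonic but differ in mode
C# major → parallel is C# minor
Tonic triad of C# minor = C# E G#
= C# minor; triad = C# E G#


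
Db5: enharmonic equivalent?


Reasoning:
Enharmonic notes sound the same pitch but are spelled with different letter names
Db and C# name the same pitch class
= C#5


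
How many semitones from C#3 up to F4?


Absolute semitone position = octave×12 + chromatic position
C#3: 3×12 + 1 = 37
F4: 4×12 + 5 = 53
Difference = 53 - 37 = 16
= 16 semitones


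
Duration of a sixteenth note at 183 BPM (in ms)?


Working:
One quarter-note beat = 60000 / BPM = 60000 / 183 ms
Sixteenth note = 1/4 × quarter note
Duration = 1/4 × 60000 / 183 = 15000 / 183
= 82.0 ms


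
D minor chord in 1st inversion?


Root position: D F A
1st inversion: move root up an octave
Bass note: F
Notes (bottom to top) = F A D


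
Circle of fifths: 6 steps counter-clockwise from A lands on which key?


Each counter-clockwise step moves down a perfect 5th (= up a perfect 4th)
From A: A → D → G → C → F → Bb → Eb
= Eb


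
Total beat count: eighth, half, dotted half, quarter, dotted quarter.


Working:
Beat values:
  eighth = 0.5 beats
  half = 2 beats
  dotted half = 3 beats
  quarter = 1 beat
  dotted quarter = 1.5 beats
Sum = 0.5 + 2 + 3 + 1 + 1.5
= 8 beats


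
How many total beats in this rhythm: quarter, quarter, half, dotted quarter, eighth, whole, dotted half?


Working:
Beat values:
  quarter = 1 beat
  quarter = 1 beat
  half = 2 beats
  dotted quarter = 1.5 beats
  eighth = 0.5 beats
  whole = 4 beats
  dotted half = 3 beats
Sum = 1 + 1 + 2 + 1.5 + 0.5 + 4 + 3
= 13 beats


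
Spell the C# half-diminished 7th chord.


Solution.
Half-diminished 7th chord = root + minor 3rd + diminished 5th + minor 7th
Seventh chords stack in thirds, so the letter names are C-E-G-B
Root: C#
Minor 3rd above C#: E
Diminished 5th above C#: G
Minor 7th above C#: B
Chord = C# E G B


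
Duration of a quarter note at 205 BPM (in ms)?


Reasoning:
One quarter-note beat = 60000 / BPM = 60000 / 205 ms
Duration = 60000 / 205
= 292.7 ms


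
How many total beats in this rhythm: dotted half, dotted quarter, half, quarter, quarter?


Beat values:
  dotted half = 3 beats
  dotted quarter = 1.5 beats
  half = 2 beats
  quarter = 1 beat
  quarter = 1 beat
Sum = 3 + 1.5 + 2 + 1 + 1
= 8.5 beats


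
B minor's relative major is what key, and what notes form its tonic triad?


The relative major shares the key signature and is a minor 3rd above the minor tonic
A minor 3rd above B is D
→ relative major of B minor is D major
Tonic triad of D major = root + major 3rd + perfect 5th = D F# A
= D major; triad = D F# A


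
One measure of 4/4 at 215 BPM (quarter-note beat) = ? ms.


Quarter-note beat duration = 60000 / 215 ms
Beats per measure (4/4) = 4
One measure = 4 × 60000 / 215 = 240000 / 215 ms
= 1116.3 ms


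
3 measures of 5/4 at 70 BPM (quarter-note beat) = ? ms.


Working:
Quarter-note beat duration = 60000 / 70 ms
Beats per measure (5/4) = 5
One measure = 5 × 60000 / 70 = 300000 / 70 ms
3 measures = 3 × 300000 / 70 = 900000 / 70
= 12857.1 ms


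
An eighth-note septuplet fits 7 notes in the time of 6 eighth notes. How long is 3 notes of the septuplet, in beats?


Solution.
Septuplet: 7 notes occupy the space of 6 eighth notes
Space = 6 × 1/2 = 3 beats
Each septuplet note = 3 / 7 = 3/7 beats
3 notes = 3 × 3/7 = 9/7
= 9/7 beats


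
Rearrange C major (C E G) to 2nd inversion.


Root position: C E G
2nd inversion: move root and 3rd up an octave
Bass note: G
Notes (bottom to top) = G C E


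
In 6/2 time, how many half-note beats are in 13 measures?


Solution.
Time signature 6/2: the bottom number 2 means the half note gets one count
The top number 6 means 6 half-note beats per measure
Total = 6 × 13 measures
= 78 half-note beats


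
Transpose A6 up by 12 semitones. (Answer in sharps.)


Let's work it out.
A6: chromatic position 9 in octave 6 → absolute = 6×12 + 9 = 81
Transpose up 12: 81 + 12 = 93
93 = 7×12 + 9 → A in octave 7
Result = A7


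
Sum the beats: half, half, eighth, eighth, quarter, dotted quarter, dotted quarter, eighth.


Solution.
Beat values:
  half = 2 beats
  half = 2 beats
  eighth = 0.5 beats
  eighth = 0.5 beats
  quarter = 1 beat
  dotted quarter = 1.5 beats
  dotted quarter = 1.5 beats
  eighth = 0.5 beats
Sum = 2 + 2 + 0.5 + 0.5 + 1 + 1.5 + 1.5 + 0.5
= 9.5 beats


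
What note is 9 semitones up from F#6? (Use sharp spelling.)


Solution.
F#6: chromatic position 6 in octave 6 → absolute = 6×12 + 6 = 78
Transpose up 9: 78 + 9 = 87
87 = 7×12 + 3 → D# in octave 7
Result = D#7


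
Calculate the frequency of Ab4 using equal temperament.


Step by step:
f = 440 × 2^(n/12) where n = semitones from A4
Ab4: -1 semitones from A4
f = 440 × 2^(-1/12)
f = 415.30 Hz


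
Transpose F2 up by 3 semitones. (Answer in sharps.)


F2: chromatic position 5 in octave 2 → absolute = 2×12 + 5 = 29
Transpose up 3: 29 + 3 = 32
32 = 2×12 + 8 → G# in octave 2
Result = G#2


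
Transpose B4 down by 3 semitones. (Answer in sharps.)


Reasoning:
B4: chromatic position 11 in octave 4 → absolute = 4×12 + 11 = 59
Transpose down 3: 59 - 3 = 56
56 = 4×12 + 8 → G# in octave 4
Result = G#4


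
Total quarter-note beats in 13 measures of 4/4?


Time signature 4/4: the bottom number 4 means the quarter note gets one count
The top number 4 means 4 quarter-note beats per measure
Total = 4 × 13 measures
= 52 quarter-note beats


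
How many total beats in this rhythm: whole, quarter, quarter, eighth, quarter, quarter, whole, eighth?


Solution.
Beat values:
  whole = 4 beats
  quarter = 1 beat
  quarter = 1 beat
  eighth = 0.5 beats
  quarter = 1 beat
  quarter = 1 beat
  whole = 4 beats
  eighth = 0.5 beats
Sum = 4 + 1 + 1 + 0.5 + 1 + 1 + 4 + 0.5
= 13 beats


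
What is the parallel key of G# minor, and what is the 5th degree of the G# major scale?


Step by step:
Parallel keys share the same tonic but differ in mode
G# minor → parallel is G# major
G# major scale: G# A# B# C# D# E# F##
= G# major; 5th degree = D#


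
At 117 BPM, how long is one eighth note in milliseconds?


Working:
One quarter-note beat = 60000 / BPM = 60000 / 117 ms
Eighth note = 1/2 × quarter note
Duration = 1/2 × 60000 / 117 = 30000 / 117
= 256.4 ms


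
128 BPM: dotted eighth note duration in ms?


Working:
One quarter-note beat = 60000 / BPM = 60000 / 128 ms
Dotted eighth note = 3/4 × quarter note
Duration = 3/4 × 60000 / 128 = 45000 / 128
= 351.6 ms


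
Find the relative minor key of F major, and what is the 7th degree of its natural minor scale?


Solution.
The relative minor shares the major's key signature and starts on its 6th degree
6th degree = a major 6th above the tonic; a major 6th above F is D
→ relative minor of F major is D minor
D natural minor scale: D E F G A Bb C
= D minor; 7th degree = C


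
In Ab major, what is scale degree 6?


Reasoning:
Major scale pattern: W-W-H-W-W-W-H (2-2-1-2-2-2-1 semitones)
Starting from Ab:
  Ab + 2 semitones → Bb
  Bb + 2 semitones → C
  C + 1 semitone → Db
  Db + 2 semitones → Eb
  Eb + 2 semitones → F
  F + 2 semitones → G
  G + 1 semitone → Ab
Scale: Ab Bb C Db Eb F G
Degree 6 = F


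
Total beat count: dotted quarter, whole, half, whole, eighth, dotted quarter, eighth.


Let's work it out.
Beat values:
  dotted quarter = 1.5 beats
  whole = 4 beats
  half = 2 beats
  whole = 4 beats
  eighth = 0.5 beats
  dotted quarter = 1.5 beats
  eighth = 0.5 beats
Sum = 1.5 + 4 + 2 + 4 + 0.5 + 1.5 + 0.5
= 14 beats


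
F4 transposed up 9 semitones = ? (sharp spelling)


Let's work it out.
F4: chromatic position 5 in octave 4 → absolute = 4×12 + 5 = 53
Transpose up 9: 53 + 9 = 62
62 = 5×12 + 2 → D in octave 5
Result = D5


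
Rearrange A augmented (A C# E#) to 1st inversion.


Root position: A C# E#
1st inversion: move root up an octave
Bass note: C#
Notes (bottom to top) = C# E# A


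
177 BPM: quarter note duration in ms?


One quarter-note beat = 60000 / BPM = 60000 / 177 ms
Duration = 60000 / 177
= 339.0 ms


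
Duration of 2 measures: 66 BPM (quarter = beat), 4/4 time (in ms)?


Quarter-note beat duration = 60000 / 66 ms
Beats per measure (4/4) = 4
One measure = 4 × 60000 / 66 = 240000 / 66 ms
2 measures = 2 × 240000 / 66 = 480000 / 66
= 7272.7 ms


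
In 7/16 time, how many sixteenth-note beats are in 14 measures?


Working:
Time signature 7/16: the bottom number 16 means the sixteenth note gets one count
The top number 7 means 7 sixteenth-note beats per measure
Total = 7 × 14 measures
= 98 sixteenth-note beats


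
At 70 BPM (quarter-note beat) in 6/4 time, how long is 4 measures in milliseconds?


Quarter-note beat duration = 60000 / 70 ms
Beats per measure (6/4) = 6
One measure = 6 × 60000 / 70 = 360000 / 70 ms
4 measures = 4 × 360000 / 70 = 1440000 / 70
= 20571.4 ms


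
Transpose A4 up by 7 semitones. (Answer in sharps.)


Working:
A4: chromatic position 9 in octave 4 → absolute = 4×12 + 9 = 57
Transpose up 7: 57 + 7 = 64
64 = 5×12 + 4 → E in octave 5
Result = E5


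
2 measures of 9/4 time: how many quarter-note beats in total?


Time signature 9/4: the bottom number 4 means the quarter note gets one count
The top number 9 means 9 quarter-note beats per measure
Total = 9 × 2 measures
= 18 quarter-note beats


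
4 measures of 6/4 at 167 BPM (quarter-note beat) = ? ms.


Reasoning:
Quarter-note beat duration = 60000 / 167 ms
Beats per measure (6/4) = 6
One measure = 6 × 60000 / 167 = 360000 / 167 ms
4 measures = 4 × 360000 / 167 = 1440000 / 167
= 8622.8 ms


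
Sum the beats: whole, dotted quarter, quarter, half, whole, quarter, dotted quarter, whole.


Step by step:
Beat values:
  whole = 4 beats
  dotted quarter = 1.5 beats
  quarter = 1 beat
  half = 2 beats
  whole = 4 beats
  quarter = 1 beat
  dotted quarter = 1.5 beats
  whole = 4 beats
Sum = 4 + 1.5 + 1 + 2 + 4 + 1 + 1.5 + 4
= 19 beats


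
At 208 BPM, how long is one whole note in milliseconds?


One quarter-note beat = 60000 / BPM = 60000 / 208 ms
Whole note = 4 × quarter note
Duration = 4 × 60000 / 208 = 240000 / 208
= 1153.8 ms


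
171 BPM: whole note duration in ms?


Solution.
One quarter-note beat = 60000 / BPM = 60000 / 171 ms
Whole note = 4 × quarter note
Duration = 4 × 60000 / 171 = 240000 / 171
= 1403.5 ms


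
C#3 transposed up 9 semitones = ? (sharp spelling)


Solution.
C#3: chromatic position 1 in octave 3 → absolute = 3×12 + 1 = 37
Transpose up 9: 37 + 9 = 46
46 = 3×12 + 10 → A# in octave 3
Result = A#3


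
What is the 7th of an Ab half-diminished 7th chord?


Solution.
Half-diminished 7th chord = root + minor 3rd + diminished 5th + minor 7th
Seventh chords stack in thirds, so the letter names are A-C-E-G
Root: Ab
Minor 3rd above Ab: Cb
Diminished 5th above Ab: Ebb
Minor 7th above Ab: Gb
The 7th = Gb


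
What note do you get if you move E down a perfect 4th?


Reasoning:
perfect 4th: 4 letter names, 5 semitones
Letter: E - 3 → B
Pitch: E - 5 semitones, spelled as a B → B
= B


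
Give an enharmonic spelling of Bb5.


Step by step:
Enharmonic notes sound the same pitch but are spelled with different letter names
Bb and A# name the same pitch class
= A#5


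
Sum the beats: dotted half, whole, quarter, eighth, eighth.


Beat values:
  dotted half = 3 beats
  whole = 4 beats
  quarter = 1 beat
  eighth = 0.5 beats
  eighth = 0.5 beats
Sum = 3 + 4 + 1 + 0.5 + 0.5
= 9 beats


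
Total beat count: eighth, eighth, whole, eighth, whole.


Reasoning:
Beat values:
  eighth = 0.5 beats
  eighth = 0.5 beats
  whole = 4 beats
  eighth = 0.5 beats
  whole = 4 beats
Sum = 0.5 + 0.5 + 4 + 0.5 + 4
= 9.5 beats


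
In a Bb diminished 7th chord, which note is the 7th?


Diminished 7th chord = root + minor 3rd + diminished 5th + diminished 7th
Seventh chords stack in thirds, so the letter names are B-D-F-A
Root: Bb
Minor 3rd above Bb: Db
Diminished 5th above Bb: Fb
Diminished 7th above Bb: Abb
The 7th = Abb


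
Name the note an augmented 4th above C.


Let's work it out.
A 4th spans 4 letter names, so from C we land on F
An augmented 4th = 6 semitones above C
Spell F at that pitch: F#
= F#


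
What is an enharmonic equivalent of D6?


Solution.
Enharmonic notes sound the same pitch but are spelled with different letter names
D and C## name the same pitch class
= C##6


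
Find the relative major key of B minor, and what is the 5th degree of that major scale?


The relative major shares the key signature and is a minor 3rd above the minor tonic
A minor 3rd above B is D
→ relative major of B minor is D major
D major scale: D E F# G A B C#
= D major; 5th degree = A


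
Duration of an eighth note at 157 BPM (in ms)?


One quarter-note beat = 60000 / BPM = 60000 / 157 ms
Eighth note = 1/2 × quarter note
Duration = 1/2 × 60000 / 157 = 30000 / 157
= 191.1 ms


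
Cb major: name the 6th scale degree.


Solution.
Major scale pattern: W-W-H-W-W-W-H (2-2-1-2-2-2-1 semitones)
Starting from Cb:
  Cb + 2 semitones → Db
  Db + 2 semitones → Eb
  Eb + 1 semitone → Fb
  Fb + 2 semitones → Gb
  Gb + 2 semitones → Ab
  Ab + 2 semitones → Bb
  Bb + 1 semitone → Cb
Scale: Cb Db Eb Fb Gb Ab Bb
Degree 6 = Ab


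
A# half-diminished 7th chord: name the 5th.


Working:
Half-diminished 7th chord = root + minor 3rd + diminished 5th + minor 7th
Seventh chords stack in thirds, so the letter names are A-C-E-G
Root: A#
Minor 3rd above A#: C#
Diminished 5th above A#: E
Minor 7th above A#: G#
The 5th = E


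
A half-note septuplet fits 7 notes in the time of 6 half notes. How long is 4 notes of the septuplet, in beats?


Septuplet: 7 notes occupy the space of 6 half notes
Space = 6 × 2 = 12 beats
Each septuplet note = 12 / 7 = 12/7 beats
4 notes = 4 × 12/7 = 48/7
= 48/7 beats


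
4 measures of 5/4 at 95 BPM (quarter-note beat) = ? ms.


Let's work it out.
Quarter-note beat duration = 60000 / 95 ms
Beats per measure (5/4) = 5
One measure = 5 × 60000 / 95 = 300000 / 95 ms
4 measures = 4 × 300000 / 95 = 1200000 / 95
= 12631.6 ms


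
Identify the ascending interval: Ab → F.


Solution.
Letter names: A → F spans 6 letter names → a 6th
Semitones: Ab → F = 9 half-steps
A 6th of 9 semitones is a major 6th
= major 6th


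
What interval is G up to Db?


Letter names: G → D spans 5 letter names → a 5th
Semitones: G → Db = 6 half-steps
A 5th of 6 semitones is a diminished 5th
= diminished 5th


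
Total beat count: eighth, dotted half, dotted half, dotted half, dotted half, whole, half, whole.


Step by step:
Beat values:
  eighth = 0.5 beats
  dotted half = 3 beats
  dotted half = 3 beats
  dotted half = 3 beats
  dotted half = 3 beats
  whole = 4 beats
  half = 2 beats
  whole = 4 beats
Sum = 0.5 + 3 + 3 + 3 + 3 + 4 + 2 + 4
= 22.5 beats


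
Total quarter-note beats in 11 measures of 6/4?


Working:
Time signature 6/4: the bottom number 4 means the quarter note gets one count
The top number 6 means 6 quarter-note beats per measure
Total = 6 × 11 measures
= 66 quarter-note beats


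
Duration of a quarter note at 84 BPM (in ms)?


Let's work it out.
One quarter-note beat = 60000 / BPM = 60000 / 84 ms
Duration = 60000 / 84
= 714.3 ms


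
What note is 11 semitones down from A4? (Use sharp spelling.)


Step by step:
A4: chromatic position 9 in octave 4 → absolute = 4×12 + 9 = 57
Transpose down 11: 57 - 11 = 46
46 = 3×12 + 10 → A# in octave 3
Result = A#3


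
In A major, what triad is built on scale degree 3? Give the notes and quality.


Step by step:
A major scale: A B C# D E F# G#
Diatonic triad on degree 3 stacks scale notes 3, 5, 7: C# E G#
C#→E = 3 semitones; C#→G# = 7 semitones → minor triad
= C# E G# (minor)


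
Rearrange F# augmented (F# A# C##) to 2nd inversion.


Root position: F# A# C##
2nd inversion: move root and 3rd up an octave
Bass note: C##
Notes (bottom to top) = C## F# A#


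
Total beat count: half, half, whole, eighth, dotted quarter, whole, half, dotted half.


Working:
Beat values:
  half = 2 beats
  half = 2 beats
  whole = 4 beats
  eighth = 0.5 beats
  dotted quarter = 1.5 beats
  whole = 4 beats
  half = 2 beats
  dotted half = 3 beats
Sum = 2 + 2 + 4 + 0.5 + 1.5 + 4 + 2 + 3
= 19 beats


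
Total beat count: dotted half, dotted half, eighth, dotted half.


Beat values:
  dotted half = 3 beats
  dotted half = 3 beats
  eighth = 0.5 beats
  dotted half = 3 beats
Sum = 3 + 3 + 0.5 + 3
= 9.5 beats


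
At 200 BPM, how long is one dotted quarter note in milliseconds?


One quarter-note beat = 60000 / BPM = 60000 / 200 ms
Dotted quarter note = 3/2 × quarter note
Duration = 3/2 × 60000 / 200 = 90000 / 200
= 450.0 ms


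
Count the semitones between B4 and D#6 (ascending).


Step by step:
Absolute semitone position = octave×12 + chromatic position
B4: 4×12 + 11 = 59
D#6: 6×12 + 3 = 75
Difference = 75 - 59 = 16
= 16 semitones


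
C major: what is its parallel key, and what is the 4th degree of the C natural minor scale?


Step by step:
Parallel keys share the same tonic but differ in mode
C major → parallel is C minor
C natural minor scale: C D Eb F G Ab Bb
= C minor; 4th degree = F


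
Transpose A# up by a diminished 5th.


Let's work it out.
diminished 5th: 5 letter names, 6 semitones
Letter: A + 4 → E
Pitch: A# + 6 semitones, spelled as an E → E
= E


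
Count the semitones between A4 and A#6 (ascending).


Absolute semitone position = octave×12 + chromatic position
A4: 4×12 + 9 = 57
A#6: 6×12 + 10 = 82
Difference = 82 - 57 = 25
= 25 semitones


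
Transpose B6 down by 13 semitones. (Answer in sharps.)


B6: chromatic position 11 in octave 6 → absolute = 6×12 + 11 = 83
Transpose down 13: 83 - 13 = 70
70 = 5×12 + 10 → A# in octave 5
Result = A#5


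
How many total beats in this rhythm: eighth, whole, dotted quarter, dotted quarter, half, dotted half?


Solution.
Beat values:
  eighth = 0.5 beats
  whole = 4 beats
  dotted quarter = 1.5 beats
  dotted quarter = 1.5 beats
  half = 2 beats
  dotted half = 3 beats
Sum = 0.5 + 4 + 1.5 + 1.5 + 2 + 3
= 12.5 beats


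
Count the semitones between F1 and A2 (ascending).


Absolute semitone position = octave×12 + chromatic position
F1: 1×12 + 5 = 17
A2: 2×12 + 9 = 33
Difference = 33 - 17 = 16
= 16 semitones


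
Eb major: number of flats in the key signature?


Solution.
Flat major keys: C(0), F(1), Bb(2), Eb(3), Ab(4), Db(5), Gb(6), Cb(7)
Eb major has 3 flats
Order of flats: Bb Eb Ab Db Gb Cb Fb → first 3: Bb, Eb, Ab
= 3 flats


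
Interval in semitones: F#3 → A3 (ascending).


Working:
Absolute semitone position = octave×12 + chromatic position
F#3: 3×12 + 6 = 42
A3: 3×12 + 9 = 45
Difference = 45 - 42 = 3
= 3 semitones


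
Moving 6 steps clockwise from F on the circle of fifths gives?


Solution.
Each clockwise step on the circle of fifths moves up a perfect 5th
From F: F → C → G → D → A → E → B
= B


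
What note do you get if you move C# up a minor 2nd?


Reasoning:
minor 2nd: 2 letter names, 1 semitones
Letter: C + 1 → D
Pitch: C# + 1 semitones, spelled as a D → D
= D


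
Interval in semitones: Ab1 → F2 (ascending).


Working:
Absolute semitone position = octave×12 + chromatic position
Ab1: 1×12 + 8 = 20
F2: 2×12 + 5 = 29
Difference = 29 - 20 = 9
= 9 semitones


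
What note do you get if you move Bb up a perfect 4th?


perfect 4th: 4 letter names, 5 semitones
Letter: B + 3 → E
Pitch: Bb + 5 semitones, spelled as an E → Eb
= Eb


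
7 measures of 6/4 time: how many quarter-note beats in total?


Time signature 6/4: the bottom number 4 means the quarter note gets one count
The top number 6 means 6 quarter-note beats per measure
Total = 6 × 7 measures
= 42 quarter-note beats


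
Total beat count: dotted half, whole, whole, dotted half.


Solution.
Beat values:
  dotted half = 3 beats
  whole = 4 beats
  whole = 4 beats
  dotted half = 3 beats
Sum = 3 + 4 + 4 + 3
= 14 beats


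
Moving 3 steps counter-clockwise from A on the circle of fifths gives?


Step by step:
Each counter-clockwise step moves down a perfect 5th (= up a perfect 4th)
From A: A → D → G → C
= C


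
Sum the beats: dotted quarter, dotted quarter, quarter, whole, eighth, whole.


Solution.
Beat values:
  dotted quarter = 1.5 beats
  dotted quarter = 1.5 beats
  quarter = 1 beat
  whole = 4 beats
  eighth = 0.5 beats
  whole = 4 beats
Sum = 1.5 + 1.5 + 1 + 4 + 0.5 + 4
= 12.5 beats


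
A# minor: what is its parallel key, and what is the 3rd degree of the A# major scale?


Working:
Parallel keys share the same tonic but differ in mode
A# minor → parallel is A# major
A# major scale: A# B# C## D# E# F## G##
= A# major; 3rd degree = C##


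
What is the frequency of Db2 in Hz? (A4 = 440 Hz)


Reasoning:
f = 440 × 2^(n/12) where n = semitones from A4
Db2: -32 semitones from A4
f = 440 × 2^(-32/12)
f = 69.30 Hz


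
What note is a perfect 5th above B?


Let's work it out.
A 5th spans 5 letter names, so from B we land on F
A perfect 5th = 7 semitones above B
Spell F at that pitch: F#
= F#


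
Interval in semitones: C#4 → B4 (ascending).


Let's work it out.
Absolute semitone position = octave×12 + chromatic position
C#4: 4×12 + 1 = 49
B4: 4×12 + 11 = 59
Difference = 59 - 49 = 10
= 10 semitones


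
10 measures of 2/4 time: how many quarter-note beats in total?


Time signature 2/4: the bottom number 4 means the quarter note gets one count
The top number 2 means 2 quarter-note beats per measure
Total = 2 × 10 measures
= 20 quarter-note beats


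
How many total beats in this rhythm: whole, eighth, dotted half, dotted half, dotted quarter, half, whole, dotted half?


Reasoning:
Beat values:
  whole = 4 beats
  eighth = 0.5 beats
  dotted half = 3 beats
  dotted half = 3 beats
  dotted quarter = 1.5 beats
  half = 2 beats
  whole = 4 beats
  dotted half = 3 beats
Sum = 4 + 0.5 + 3 + 3 + 1.5 + 2 + 4 + 3
= 21 beats


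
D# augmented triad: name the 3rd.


Solution.
Augmented triad = root + major 3rd (4 semitones) + augmented 5th (8 semitones)
A triad on D# stacks thirds, so the chord tones use letter names D-F-A
Root: D#
Major 3rd above D#: F##
Augmented 5th above D#: A##
The 3rd = F##


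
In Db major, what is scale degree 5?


Working:
Major scale pattern: W-W-H-W-W-W-H (2-2-1-2-2-2-1 semitones)
Starting from Db:
  Db + 2 semitones → Eb
  Eb + 2 semitones → F
  F + 1 semitone → Gb
  Gb + 2 semitones → Ab
  Ab + 2 semitones → Bb
  Bb + 2 semitones → C
  C + 1 semitone → Db
Scale: Db Eb F Gb Ab Bb C
Degree 5 = Ab


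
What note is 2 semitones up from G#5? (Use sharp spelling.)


G#5: chromatic position 8 in octave 5 → absolute = 5×12 + 8 = 68
Transpose up 2: 68 + 2 = 70
70 = 5×12 + 10 → A# in octave 5
Result = A#5


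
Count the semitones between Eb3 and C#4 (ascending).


Absolute semitone position = octave×12 + chromatic position
Eb3: 3×12 + 3 = 39
C#4: 4×12 + 1 = 49
Difference = 49 - 39 = 10
= 10 semitones


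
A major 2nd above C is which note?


A 2nd spans 2 letter names, so from C we land on D
A major 2nd = 2 semitones above C
Spell D at that pitch: D
= D


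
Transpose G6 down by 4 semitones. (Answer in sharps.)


Reasoning:
G6: chromatic position 7 in octave 6 → absolute = 6×12 + 7 = 79
Transpose down 4: 79 - 4 = 75
75 = 6×12 + 3 → D# in octave 6
Result = D#6


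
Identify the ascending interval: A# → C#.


Solution.
Letter names: A → C spans 3 letter names → a 3rd
Semitones: A# → C# = 3 half-steps
A 3rd of 3 semitones is a minor 3rd
= minor 3rd


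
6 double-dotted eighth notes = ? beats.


Reasoning:
Base eighth note = 1/2 beats
Dot 1 adds half the previous value: +1/4
Dot 2 adds half the previous value: +1/8
One double-dotted eighth = 1/2 + 1/4 + 1/8 = 7/8
6 of them = 6 × 7/8 = 21/4
= 21/4 beats


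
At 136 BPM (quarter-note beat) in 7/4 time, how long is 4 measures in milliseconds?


Reasoning:
Quarter-note beat duration = 60000 / 136 ms
Beats per measure (7/4) = 7
One measure = 7 × 60000 / 136 = 420000 / 136 ms
4 measures = 4 × 420000 / 136 = 1680000 / 136
= 12352.9 ms


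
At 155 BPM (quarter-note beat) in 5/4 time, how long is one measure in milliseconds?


Reasoning:
Quarter-note beat duration = 60000 / 155 ms
Beats per measure (5/4) = 5
One measure = 5 × 60000 / 155 = 300000 / 155 ms
= 1935.5 ms


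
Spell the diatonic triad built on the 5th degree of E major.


Let's work it out.
E major scale: E F# G# A B C# D#
Diatonic triad on degree 5 stacks scale notes 5, 7, 2: B D# F#
B→D# = 4 semitones; B→F# = 7 semitones → major triad
= B D# F# (major)


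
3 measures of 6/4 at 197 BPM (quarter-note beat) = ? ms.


Reasoning:
Quarter-note beat duration = 60000 / 197 ms
Beats per measure (6/4) = 6
One measure = 6 × 60000 / 197 = 360000 / 197 ms
3 measures = 3 × 360000 / 197 = 1080000 / 197
= 5482.2 ms


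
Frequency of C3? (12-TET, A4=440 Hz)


Step by step:
f = 440 × 2^(n/12) where n = semitones from A4
C3: -21 semitones from A4
f = 440 × 2^(-21/12)
f = 130.81 Hz


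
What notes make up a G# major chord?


Step by step:
Major triad = root + major 3rd (4 semitones) + perfect 5th (7 semitones)
A triad on G# stacks thirds, so the chord tones use letter names G-B-D
Root: G#
Major 3rd above G#: B#
Perfect 5th above G#: D#
Chord = G# B# D#


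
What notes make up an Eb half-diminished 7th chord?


Let's work it out.
Half-diminished 7th chord = root + minor 3rd + diminished 5th + minor 7th
Seventh chords stack in thirds, so the letter names are E-G-B-D
Root: Eb
Minor 3rd above Eb: Gb
Diminished 5th above Eb: Bbb
Minor 7th above Eb: Db
Chord = Eb Gb Bbb Db


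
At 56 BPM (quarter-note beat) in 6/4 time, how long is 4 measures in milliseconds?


Reasoning:
Quarter-note beat duration = 60000 / 56 ms
Beats per measure (6/4) = 6
One measure = 6 × 60000 / 56 = 360000 / 56 ms
4 measures = 4 × 360000 / 56 = 1440000 / 56
= 25714.3 ms


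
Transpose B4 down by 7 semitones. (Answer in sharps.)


Let's work it out.
B4: chromatic position 11 in octave 4 → absolute = 4×12 + 11 = 59
Transpose down 7: 59 - 7 = 52
52 = 4×12 + 4 → E in octave 4
Result = E4


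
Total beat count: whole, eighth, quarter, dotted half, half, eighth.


Reasoning:
Beat values:
  whole = 4 beats
  eighth = 0.5 beats
  quarter = 1 beat
  dotted half = 3 beats
  half = 2 beats
  eighth = 0.5 beats
Sum = 4 + 0.5 + 1 + 3 + 2 + 0.5
= 11 beats


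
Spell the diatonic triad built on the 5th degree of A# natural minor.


Step by step:
A# natural minor scale: A# B# C# D# E# F# G#
Diatonic triad on degree 5 stacks scale notes 5, 7, 2: E# G# B#
E#→G# = 3 semitones; E#→B# = 7 semitones → minor triad
= E# G# B# (minor)


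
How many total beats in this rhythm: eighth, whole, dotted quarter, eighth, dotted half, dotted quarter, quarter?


Beat values:
  eighth = 0.5 beats
  whole = 4 beats
  dotted quarter = 1.5 beats
  eighth = 0.5 beats
  dotted half = 3 beats
  dotted quarter = 1.5 beats
  quarter = 1 beat
Sum = 0.5 + 4 + 1.5 + 0.5 + 3 + 1.5 + 1
= 12 beats


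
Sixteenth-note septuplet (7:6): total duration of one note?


Septuplet: 7 notes occupy the space of 6 sixteenth notes
Space = 6 × 1/4 = 3/2 beats
Each septuplet note = 3/2 / 7 = 3/14 beats
= 3/14 beats


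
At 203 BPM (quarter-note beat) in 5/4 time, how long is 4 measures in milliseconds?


Working:
Quarter-note beat duration = 60000 / 203 ms
Beats per measure (5/4) = 5
One measure = 5 × 60000 / 203 = 300000 / 203 ms
4 measures = 4 × 300000 / 203 = 1200000 / 203
= 5911.3 ms


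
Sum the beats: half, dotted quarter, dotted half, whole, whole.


Step by step:
Beat values:
  half = 2 beats
  dotted quarter = 1.5 beats
  dotted half = 3 beats
  whole = 4 beats
  whole = 4 beats
Sum = 2 + 1.5 + 3 + 4 + 4
= 14.5 beats


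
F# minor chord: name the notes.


Let's work it out.
Minor triad = root + minor 3rd (3 semitones) + perfect 5th (7 semitones)
A triad on F# stacks thirds, so the chord tones use letter names F-A-C
Root: F#
Minor 3rd above F#: A
Perfect 5th above F#: C#
Chord = F# A C#


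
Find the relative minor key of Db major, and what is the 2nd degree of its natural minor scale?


The relative minor shares the major's key signature and starts on its 6th degree
6th degree = a major 6th above the tonic; a major 6th above Db is Bb
→ relative minor of Db major is Bb minor
Bb natural minor scale: Bb C Db Eb F Gb Ab
= Bb minor; 2nd degree = C


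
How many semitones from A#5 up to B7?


Working:
Absolute semitone position = octave×12 + chromatic position
A#5: 5×12 + 10 = 70
B7: 7×12 + 11 = 95
Difference = 95 - 70 = 25
= 25 semitones


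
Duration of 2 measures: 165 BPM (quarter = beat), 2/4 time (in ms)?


Reasoning:
Quarter-note beat duration = 60000 / 165 ms
Beats per measure (2/4) = 2
One measure = 2 × 60000 / 165 = 120000 / 165 ms
2 measures = 2 × 120000 / 165 = 240000 / 165
= 1454.5 ms


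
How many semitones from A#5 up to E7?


Absolute semitone position = octave×12 + chromatic position
A#5: 5×12 + 10 = 70
E7: 7×12 + 4 = 88
Difference = 88 - 70 = 18
= 18 semitones


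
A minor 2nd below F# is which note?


Reasoning:
A 2nd spans 2 letter names, so from F we land on E
A minor 2nd = 1 semitone below F#
Spell E at that pitch: E#
= E#


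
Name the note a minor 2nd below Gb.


Reasoning:
A 2nd spans 2 letter names, so from G we land on F
A minor 2nd = 1 semitone below Gb
Spell F at that pitch: F
= F


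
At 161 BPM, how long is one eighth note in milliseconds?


One quarter-note beat = 60000 / BPM = 60000 / 161 ms
Eighth note = 1/2 × quarter note
Duration = 1/2 × 60000 / 161 = 30000 / 161
= 186.3 ms


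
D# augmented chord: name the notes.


Step by step:
Augmented triad = root + major 3rd (4 semitones) + augmented 5th (8 semitones)
A triad on D# stacks thirds, so the chord tones use letter names D-F-A
Root: D#
Major 3rd above D#: F##
Augmented 5th above D#: A##
Chord = D# F## A##


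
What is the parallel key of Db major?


Solution.
Parallel keys share the same tonic but differ in mode
Db major → parallel is Db minor
= Db minor


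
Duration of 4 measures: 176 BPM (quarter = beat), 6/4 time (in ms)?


Let's work it out.
Quarter-note beat duration = 60000 / 176 ms
Beats per measure (6/4) = 6
One measure = 6 × 60000 / 176 = 360000 / 176 ms
4 measures = 4 × 360000 / 176 = 1440000 / 176
= 8181.8 ms


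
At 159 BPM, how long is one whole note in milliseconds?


Working:
One quarter-note beat = 60000 / BPM = 60000 / 159 ms
Whole note = 4 × quarter note
Duration = 4 × 60000 / 159 = 240000 / 159
= 1509.4 ms


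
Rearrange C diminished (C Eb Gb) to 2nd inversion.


Root position: C Eb Gb
2nd inversion: move root and 3rd up an octave
Bass note: Gb
Notes (bottom to top) = Gb C Eb


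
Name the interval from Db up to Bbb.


Letter names: D → B spans 6 letter names → a 6th
Semitones: Db → Bbb = 8 half-steps
A 6th of 8 semitones is a minor 6th
= minor 6th


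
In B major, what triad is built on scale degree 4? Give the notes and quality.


Step by step:
B major scale: B C# D# E F# G# A#
Diatonic triad on degree 4 stacks scale notes 4, 6, 1: E G# B
E→G# = 4 semitones; E→B = 7 semitones → major triad
= E G# B (major)


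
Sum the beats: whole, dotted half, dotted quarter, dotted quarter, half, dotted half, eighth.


Beat values:
  whole = 4 beats
  dotted half = 3 beats
  dotted quarter = 1.5 beats
  dotted quarter = 1.5 beats
  half = 2 beats
  dotted half = 3 beats
  eighth = 0.5 beats
Sum = 4 + 3 + 1.5 + 1.5 + 2 + 3 + 0.5
= 15.5 beats


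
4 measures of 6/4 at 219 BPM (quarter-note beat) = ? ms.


Quarter-note beat duration = 60000 / 219 ms
Beats per measure (6/4) = 6
One measure = 6 × 60000 / 219 = 360000 / 219 ms
4 measures = 4 × 360000 / 219 = 1440000 / 219
= 6575.3 ms


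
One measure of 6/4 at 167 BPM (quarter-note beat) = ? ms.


Step by step:
Quarter-note beat duration = 60000 / 167 ms
Beats per measure (6/4) = 6
One measure = 6 × 60000 / 167 = 360000 / 167 ms
= 2155.7 ms


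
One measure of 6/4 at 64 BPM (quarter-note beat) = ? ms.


Quarter-note beat duration = 60000 / 64 ms
Beats per measure (6/4) = 6
One measure = 6 × 60000 / 64 = 360000 / 64 ms
= 5625.0 ms


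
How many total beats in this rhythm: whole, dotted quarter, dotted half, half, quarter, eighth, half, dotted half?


Beat values:
  whole = 4 beats
  dotted quarter = 1.5 beats
  dotted half = 3 beats
  half = 2 beats
  quarter = 1 beat
  eighth = 0.5 beats
  half = 2 beats
  dotted half = 3 beats
Sum = 4 + 1.5 + 3 + 2 + 1 + 0.5 + 2 + 3
= 17 beats


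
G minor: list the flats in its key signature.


Working:
Flat minor keys: A(0), D(1), G(2), C(3), F(4), Bb(5), Eb(6), Ab(7)
G minor has 2 flats
Order of flats: Bb Eb Ab Db Gb Cb Fb → first 2: Bb, Eb
= Bb, Eb


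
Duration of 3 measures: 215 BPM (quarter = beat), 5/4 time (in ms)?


Step by step:
Quarter-note beat duration = 60000 / 215 ms
Beats per measure (5/4) = 5
One measure = 5 × 60000 / 215 = 300000 / 215 ms
3 measures = 3 × 300000 / 215 = 900000 / 215
= 4186.0 ms
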